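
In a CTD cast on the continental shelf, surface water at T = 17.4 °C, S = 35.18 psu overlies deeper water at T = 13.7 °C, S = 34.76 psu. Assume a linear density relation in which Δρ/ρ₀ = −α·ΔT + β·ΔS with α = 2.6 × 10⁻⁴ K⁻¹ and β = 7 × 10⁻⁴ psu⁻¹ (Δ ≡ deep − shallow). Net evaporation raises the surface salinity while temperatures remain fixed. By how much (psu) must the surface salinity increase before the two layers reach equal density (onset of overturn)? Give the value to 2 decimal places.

0.95 psu

Neutral buoyancy requires −α(T_deep − T_surf) + β(S_deep − S_surf′) = 0.
S_surf′ = S_deep − (α/β)·ΔT = 34.76 − (2.6 × 10⁻⁴/7 × 10⁻⁴)·(-3.7) = 36.1343 psu.
Increase required: 36.1343 − 35.18 = 0.9543 psu.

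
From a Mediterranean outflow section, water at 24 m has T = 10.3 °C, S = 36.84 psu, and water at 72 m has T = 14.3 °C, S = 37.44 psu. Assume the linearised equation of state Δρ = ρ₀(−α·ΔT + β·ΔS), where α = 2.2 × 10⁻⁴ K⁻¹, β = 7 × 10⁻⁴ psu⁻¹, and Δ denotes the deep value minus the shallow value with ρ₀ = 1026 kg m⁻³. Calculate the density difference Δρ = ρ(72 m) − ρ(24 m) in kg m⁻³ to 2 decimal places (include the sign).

ΔT = +4.0 K, ΔS = +0.60 psu (deep − shallow).
Δρ/ρ₀ = −(2.2 × 10⁻⁴)(+4.0) + (7 × 10⁻⁴)(+0.60) = -4.60 × 10⁻⁴.
Δρ = 1026 × (-4.60 × 10⁻⁴) = -0.47 kg m⁻³.
Negative Δρ: lighter below, statically unstable.

-0.47 kg m⁻³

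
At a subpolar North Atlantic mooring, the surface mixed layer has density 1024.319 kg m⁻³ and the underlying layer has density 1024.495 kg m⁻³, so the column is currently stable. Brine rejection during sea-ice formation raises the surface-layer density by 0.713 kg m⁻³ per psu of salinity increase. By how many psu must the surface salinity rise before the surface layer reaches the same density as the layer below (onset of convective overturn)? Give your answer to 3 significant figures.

Density deficit of the surface layer: 1024.495 − 1024.319 = 0.176 kg m⁻³.
Required change = 0.176 / 0.713 = 0.247 psu.

0.247 psu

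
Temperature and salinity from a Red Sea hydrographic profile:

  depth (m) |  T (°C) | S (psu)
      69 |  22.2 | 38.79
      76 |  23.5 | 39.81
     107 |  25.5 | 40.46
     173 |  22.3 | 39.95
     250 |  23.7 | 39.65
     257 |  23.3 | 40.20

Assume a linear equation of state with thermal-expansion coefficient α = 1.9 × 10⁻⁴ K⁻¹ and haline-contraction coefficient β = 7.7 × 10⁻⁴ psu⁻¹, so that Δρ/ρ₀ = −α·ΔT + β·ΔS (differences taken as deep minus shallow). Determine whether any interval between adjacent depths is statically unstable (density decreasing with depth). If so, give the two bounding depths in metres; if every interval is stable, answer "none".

173–250 m

Evaluate Δρ/ρ₀ = −αΔT + βΔS across each adjacent pair:
  69–76 m: −αΔT+βΔS = −(1.9 × 10⁻⁴)(+1.3)+(7.7 × 10⁻⁴)(+1.02) = 5.4 × 10⁻⁴ → stable
  76–107 m: −αΔT+βΔS = −(1.9 × 10⁻⁴)(+2.0)+(7.7 × 10⁻⁴)(+0.65) = 1.2 × 10⁻⁴ → stable
  107–173 m: −αΔT+βΔS = −(1.9 × 10⁻⁴)(-3.2)+(7.7 × 10⁻⁴)(-0.51) = 2.2 × 10⁻⁴ → stable
  173–250 m: −αΔT+βΔS = −(1.9 × 10⁻⁴)(+1.4)+(7.7 × 10⁻⁴)(-0.30) = -5.0 × 10⁻⁴ → UNSTABLE
  250–257 m: −αΔT+βΔS = −(1.9 × 10⁻⁴)(-0.4)+(7.7 × 10⁻⁴)(+0.55) = 5.0 × 10⁻⁴ → stable
The 173–250 m interval has Δρ < 0: lighter water underlies denser water.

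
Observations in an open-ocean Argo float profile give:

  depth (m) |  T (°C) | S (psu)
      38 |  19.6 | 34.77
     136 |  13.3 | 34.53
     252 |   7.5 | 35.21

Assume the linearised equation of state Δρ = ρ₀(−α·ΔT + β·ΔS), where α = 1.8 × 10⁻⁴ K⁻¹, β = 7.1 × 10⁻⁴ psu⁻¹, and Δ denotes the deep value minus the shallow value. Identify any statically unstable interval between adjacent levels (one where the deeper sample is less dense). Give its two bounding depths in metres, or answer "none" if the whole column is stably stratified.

none

Evaluate Δρ/ρ₀ = −αΔT + βΔS across each adjacent pair:
  38–136 m: −αΔT+βΔS = −(1.8 × 10⁻⁴)(-6.3)+(7.1 × 10⁻⁴)(-0.24) = 9.6 × 10⁻⁴ → stable
  136–252 m: −αΔT+βΔS = −(1.8 × 10⁻⁴)(-5.8)+(7.1 × 10⁻⁴)(+0.68) = 1.5 × 10⁻³ → stable
Every interval has Δρ > 0: the column is stably stratified throughout.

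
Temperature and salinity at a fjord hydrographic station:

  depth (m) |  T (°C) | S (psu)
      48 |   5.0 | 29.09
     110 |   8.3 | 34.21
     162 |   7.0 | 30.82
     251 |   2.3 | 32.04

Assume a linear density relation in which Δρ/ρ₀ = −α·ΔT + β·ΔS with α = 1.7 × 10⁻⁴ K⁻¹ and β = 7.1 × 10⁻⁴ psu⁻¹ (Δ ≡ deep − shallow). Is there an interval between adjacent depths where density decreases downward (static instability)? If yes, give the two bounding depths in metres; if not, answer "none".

Evaluate Δρ/ρ₀ = −αΔT + βΔS across each adjacent pair:
  48–110 m: −αΔT+βΔS = −(1.7 × 10⁻⁴)(+3.3)+(7.1 × 10⁻⁴)(+5.12) = 3.1 × 10⁻³ → stable
  110–162 m: −αΔT+βΔS = −(1.7 × 10⁻⁴)(-1.3)+(7.1 × 10⁻⁴)(-3.39) = -2.2 × 10⁻³ → UNSTABLE
  162–251 m: −αΔT+βΔS = −(1.7 × 10⁻⁴)(-4.7)+(7.1 × 10⁻⁴)(+1.22) = 1.7 × 10⁻³ → stable
The 110–162 m interval has Δρ < 0: lighter water underlies denser water.

110–162 m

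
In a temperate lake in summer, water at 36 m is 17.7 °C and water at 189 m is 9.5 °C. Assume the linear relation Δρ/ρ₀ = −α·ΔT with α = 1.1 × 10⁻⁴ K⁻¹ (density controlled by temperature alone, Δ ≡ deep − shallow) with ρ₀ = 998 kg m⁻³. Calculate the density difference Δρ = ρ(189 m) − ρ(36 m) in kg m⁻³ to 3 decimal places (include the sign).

+0.900 kg m⁻³

ΔT = -8.2 K, Δρ/ρ₀ = −αΔT = 9.02 × 10⁻⁴.
Δρ = 998 × (9.02 × 10⁻⁴) = +0.900 kg m⁻³.
Positive Δρ: denser below, stable.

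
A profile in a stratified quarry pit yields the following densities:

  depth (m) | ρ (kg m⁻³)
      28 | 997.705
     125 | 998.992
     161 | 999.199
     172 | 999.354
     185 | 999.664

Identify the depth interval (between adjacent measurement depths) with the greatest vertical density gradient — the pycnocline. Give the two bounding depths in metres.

Compute the density gradient over each adjacent pair:
  28–125 m: Δρ/Δz = 1.287/97 = 0.013 kg m⁻⁴
  125–161 m: Δρ/Δz = 0.207/36 = 5.7 × 10⁻³ kg m⁻⁴
  161–172 m: Δρ/Δz = 0.155/11 = 0.014 kg m⁻⁴
  172–185 m: Δρ/Δz = 0.310/13 = 0.024 kg m⁻⁴
The largest gradient is in the 172–185 m interval — the pycnocline.

172–185 m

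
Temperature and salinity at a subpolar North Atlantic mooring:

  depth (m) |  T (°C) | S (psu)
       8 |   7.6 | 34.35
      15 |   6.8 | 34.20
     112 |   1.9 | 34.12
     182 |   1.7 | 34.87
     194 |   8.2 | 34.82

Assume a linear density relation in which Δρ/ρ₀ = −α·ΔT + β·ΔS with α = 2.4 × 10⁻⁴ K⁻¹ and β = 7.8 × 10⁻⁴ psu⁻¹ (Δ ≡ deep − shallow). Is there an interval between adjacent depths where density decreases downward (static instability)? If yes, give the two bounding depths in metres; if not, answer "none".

182–194 m

Evaluate Δρ/ρ₀ = −αΔT + βΔS across each adjacent pair:
  8–15 m: −αΔT+βΔS = −(2.4 × 10⁻⁴)(-0.8)+(7.8 × 10⁻⁴)(-0.15) = 7.5 × 10⁻⁵ → stable
  15–112 m: −αΔT+βΔS = −(2.4 × 10⁻⁴)(-4.9)+(7.8 × 10⁻⁴)(-0.08) = 1.1 × 10⁻³ → stable
  112–182 m: −αΔT+βΔS = −(2.4 × 10⁻⁴)(-0.2)+(7.8 × 10⁻⁴)(+0.75) = 6.3 × 10⁻⁴ → stable
  182–194 m: −αΔT+βΔS = −(2.4 × 10⁻⁴)(+6.5)+(7.8 × 10⁻⁴)(-0.05) = -1.6 × 10⁻³ → UNSTABLE
The 182–194 m interval has Δρ < 0: lighter water underlies denser water.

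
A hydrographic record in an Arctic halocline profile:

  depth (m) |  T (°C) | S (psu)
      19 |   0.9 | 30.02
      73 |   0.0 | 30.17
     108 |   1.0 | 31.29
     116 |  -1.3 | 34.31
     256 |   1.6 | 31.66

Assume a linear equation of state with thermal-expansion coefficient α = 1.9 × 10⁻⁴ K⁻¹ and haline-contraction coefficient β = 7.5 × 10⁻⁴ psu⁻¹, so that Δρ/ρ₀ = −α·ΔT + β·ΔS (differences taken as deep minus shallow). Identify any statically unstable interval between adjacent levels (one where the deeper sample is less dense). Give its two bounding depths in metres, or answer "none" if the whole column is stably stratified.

116–256 m

Evaluate Δρ/ρ₀ = −αΔT + βΔS across each adjacent pair:
  19–73 m: −αΔT+βΔS = −(1.9 × 10⁻⁴)(-0.9)+(7.5 × 10⁻⁴)(+0.15) = 2.8 × 10⁻⁴ → stable
  73–108 m: −αΔT+βΔS = −(1.9 × 10⁻⁴)(+1.0)+(7.5 × 10⁻⁴)(+1.12) = 6.5 × 10⁻⁴ → stable
  108–116 m: −αΔT+βΔS = −(1.9 × 10⁻⁴)(-2.3)+(7.5 × 10⁻⁴)(+3.02) = 2.7 × 10⁻³ → stable
  116–256 m: −αΔT+βΔS = −(1.9 × 10⁻⁴)(+2.9)+(7.5 × 10⁻⁴)(-2.65) = -2.5 × 10⁻³ → UNSTABLE
The 116–256 m interval has Δρ < 0: lighter water underlies denser water.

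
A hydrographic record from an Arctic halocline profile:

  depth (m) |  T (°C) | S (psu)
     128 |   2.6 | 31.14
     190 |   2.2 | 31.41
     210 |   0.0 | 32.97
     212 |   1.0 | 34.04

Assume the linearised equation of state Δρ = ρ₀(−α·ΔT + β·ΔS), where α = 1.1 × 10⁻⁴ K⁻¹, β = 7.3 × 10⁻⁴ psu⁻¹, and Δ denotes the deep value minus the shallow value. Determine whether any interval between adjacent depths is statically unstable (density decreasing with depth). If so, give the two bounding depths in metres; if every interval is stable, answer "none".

Evaluate Δρ/ρ₀ = −αΔT + βΔS across each adjacent pair:
  128–190 m: −αΔT+βΔS = −(1.1 × 10⁻⁴)(-0.4)+(7.3 × 10⁻⁴)(+0.27) = 2.4 × 10⁻⁴ → stable
  190–210 m: −αΔT+βΔS = −(1.1 × 10⁻⁴)(-2.2)+(7.3 × 10⁻⁴)(+1.56) = 1.4 × 10⁻³ → stable
  210–212 m: −αΔT+βΔS = −(1.1 × 10⁻⁴)(+1.0)+(7.3 × 10⁻⁴)(+1.07) = 6.7 × 10⁻⁴ → stable
Every interval has Δρ > 0: the column is stably stratified throughout.

none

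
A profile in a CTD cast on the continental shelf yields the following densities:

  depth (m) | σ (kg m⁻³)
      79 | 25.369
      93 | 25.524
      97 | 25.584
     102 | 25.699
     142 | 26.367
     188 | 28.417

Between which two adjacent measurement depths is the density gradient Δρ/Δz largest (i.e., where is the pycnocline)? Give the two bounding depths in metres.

Compute the density gradient over each adjacent pair:
  79–93 m: Δρ/Δz = 0.155/14 = 0.011 kg m⁻⁴
  93–97 m: Δρ/Δz = 0.060/4 = 0.015 kg m⁻⁴
  97–102 m: Δρ/Δz = 0.115/5 = 0.023 kg m⁻⁴
  102–142 m: Δρ/Δz = 0.668/40 = 0.017 kg m⁻⁴
  142–188 m: Δρ/Δz = 2.050/46 = 0.045 kg m⁻⁴
The largest gradient is in the 142–188 m interval — the pycnocline.

142–188 m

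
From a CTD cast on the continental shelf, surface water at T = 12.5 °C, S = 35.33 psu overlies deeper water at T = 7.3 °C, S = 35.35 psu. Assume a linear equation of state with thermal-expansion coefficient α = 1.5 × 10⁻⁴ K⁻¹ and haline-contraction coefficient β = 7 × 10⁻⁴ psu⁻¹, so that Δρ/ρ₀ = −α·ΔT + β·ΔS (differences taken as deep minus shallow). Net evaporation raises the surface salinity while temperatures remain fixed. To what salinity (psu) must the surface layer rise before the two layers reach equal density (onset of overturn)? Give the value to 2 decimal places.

36.46 psu

Neutral buoyancy requires −α(T_deep − T_surf) + β(S_deep − S_surf′) = 0.
S_surf′ = S_deep − (α/β)·ΔT = 35.35 − (1.5 × 10⁻⁴/7 × 10⁻⁴)·(-5.2) = 36.4643 psu.
Increase required: 36.4643 − 35.33 = 1.1343 psu.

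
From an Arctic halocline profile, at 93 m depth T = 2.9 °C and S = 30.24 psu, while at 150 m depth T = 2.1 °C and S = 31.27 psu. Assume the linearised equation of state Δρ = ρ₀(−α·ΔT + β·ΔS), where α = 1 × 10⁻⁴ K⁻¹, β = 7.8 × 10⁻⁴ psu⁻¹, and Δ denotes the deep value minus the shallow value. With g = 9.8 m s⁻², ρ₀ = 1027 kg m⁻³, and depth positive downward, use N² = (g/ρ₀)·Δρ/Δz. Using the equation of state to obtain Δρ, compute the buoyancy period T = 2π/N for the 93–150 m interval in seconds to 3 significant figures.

510 s

ΔT = -0.8 K, ΔS = +1.03 psu (deep − shallow).
Δρ/ρ₀ = −αΔT + βΔS = 8.00 × 10⁻⁵ + 8.034 × 10⁻⁴ = 8.834 × 10⁻⁴, so Δρ ≈ 0.9073 kg m⁻³.
N² = (g/ρ₀)·Δρ/Δz = g·(Δρ/ρ₀)/Δz = 9.8 × 8.834 × 10⁻⁴ / 57 = 1.5188 × 10⁻⁴ s⁻².
N = √(1.5188 × 10⁻⁴) = 0.012324 rad s⁻¹ → T = 2π/N = 509.83 s ≈ 510 s.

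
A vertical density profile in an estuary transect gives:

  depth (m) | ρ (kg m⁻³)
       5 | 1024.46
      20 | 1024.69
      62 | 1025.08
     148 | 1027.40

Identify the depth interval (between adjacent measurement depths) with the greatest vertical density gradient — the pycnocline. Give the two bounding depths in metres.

62–148 m

Compute the density gradient over each adjacent pair:
  5–20 m: Δρ/Δz = 0.23/15 = 0.015 kg m⁻⁴
  20–62 m: Δρ/Δz = 0.39/42 = 9.3 × 10⁻³ kg m⁻⁴
  62–148 m: Δρ/Δz = 2.32/86 = 0.027 kg m⁻⁴
The largest gradient is in the 62–148 m interval — the pycnocline.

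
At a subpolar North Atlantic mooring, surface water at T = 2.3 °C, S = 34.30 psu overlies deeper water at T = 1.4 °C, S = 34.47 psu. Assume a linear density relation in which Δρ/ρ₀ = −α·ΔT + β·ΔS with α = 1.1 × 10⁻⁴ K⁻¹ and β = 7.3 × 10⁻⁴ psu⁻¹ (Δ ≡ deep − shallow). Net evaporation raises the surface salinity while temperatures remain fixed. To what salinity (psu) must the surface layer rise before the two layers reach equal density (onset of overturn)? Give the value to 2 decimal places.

34.61 psu

Neutral buoyancy requires −α(T_deep − T_surf) + β(S_deep − S_surf′) = 0.
S_surf′ = S_deep − (α/β)·ΔT = 34.47 − (1.1 × 10⁻⁴/7.3 × 10⁻⁴)·(-0.9) = 34.6056 psu.
Increase required: 34.6056 − 34.30 = 0.3056 psu.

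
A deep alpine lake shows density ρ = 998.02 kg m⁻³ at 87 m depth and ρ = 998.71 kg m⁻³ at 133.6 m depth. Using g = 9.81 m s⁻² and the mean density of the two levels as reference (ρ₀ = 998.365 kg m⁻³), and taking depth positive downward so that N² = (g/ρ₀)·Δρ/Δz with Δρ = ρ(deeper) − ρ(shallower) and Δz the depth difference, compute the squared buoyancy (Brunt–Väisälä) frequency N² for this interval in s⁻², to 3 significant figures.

1.45 × 10⁻⁴ s⁻²

Δρ = 998.71 − 998.02 = 0.69 kg m⁻³ over Δz = 133.6 − 87 = 46.6 m.
N² = (9.81/998.365) × (0.69/46.6) = 1.4549 × 10⁻⁴ s⁻² ≈ 1.45 × 10⁻⁴ s⁻².
N² > 0, so the interval is statically stable.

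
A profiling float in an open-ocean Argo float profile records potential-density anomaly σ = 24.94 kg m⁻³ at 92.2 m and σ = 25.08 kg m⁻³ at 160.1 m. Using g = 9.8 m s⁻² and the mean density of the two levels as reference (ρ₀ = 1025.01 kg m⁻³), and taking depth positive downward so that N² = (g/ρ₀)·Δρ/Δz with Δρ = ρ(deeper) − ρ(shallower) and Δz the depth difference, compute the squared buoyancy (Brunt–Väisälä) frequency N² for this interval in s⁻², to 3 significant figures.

1.97 × 10⁻⁵ s⁻²

Δρ = 1025.08 − 1024.94 = 0.14 kg m⁻³ over Δz = 160.1 − 92.2 = 67.9 m.
N² = (9.8/1025.01) × (0.14/67.9) = 1.9713 × 10⁻⁵ s⁻² ≈ 1.97 × 10⁻⁵ s⁻².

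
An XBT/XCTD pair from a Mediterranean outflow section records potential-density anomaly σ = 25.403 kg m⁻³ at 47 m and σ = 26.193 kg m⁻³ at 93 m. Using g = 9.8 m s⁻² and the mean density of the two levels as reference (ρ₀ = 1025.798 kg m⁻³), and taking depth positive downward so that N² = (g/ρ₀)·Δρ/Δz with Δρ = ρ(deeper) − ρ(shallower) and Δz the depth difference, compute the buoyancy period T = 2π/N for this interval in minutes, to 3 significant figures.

Δρ = 1026.193 − 1025.403 = 0.790 kg m⁻³ over Δz = 93 − 47 = 46 m.
N² = (9.8/1025.798) × (0.790/46) = 1.6407 × 10⁻⁴ s⁻².
N = √(1.6407 × 10⁻⁴) = 0.012809 rad s⁻¹, so T = 2π/N = 490.53 s = 8.1755 min ≈ 8.18 min.
A positive N² confirms static stability across the interval.

8.18 min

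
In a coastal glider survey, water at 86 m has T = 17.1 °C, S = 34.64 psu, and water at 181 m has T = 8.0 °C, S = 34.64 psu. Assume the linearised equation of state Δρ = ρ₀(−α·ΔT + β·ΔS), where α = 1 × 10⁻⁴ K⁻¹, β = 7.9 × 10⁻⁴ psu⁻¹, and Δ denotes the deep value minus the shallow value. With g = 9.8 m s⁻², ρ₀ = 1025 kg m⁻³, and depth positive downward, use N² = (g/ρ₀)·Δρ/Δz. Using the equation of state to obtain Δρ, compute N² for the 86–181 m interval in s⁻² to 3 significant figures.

9.39 × 10⁻⁵ s⁻²

ΔT = -9.1 K, ΔS = +0.00 psu (deep − shallow).
Δρ/ρ₀ = −αΔT + βΔS = 9.10 × 10⁻⁴ + 0 = 9.10 × 10⁻⁴, so Δρ ≈ 0.9327 kg m⁻³.
N² = (g/ρ₀)·Δρ/Δz = g·(Δρ/ρ₀)/Δz = 9.8 × 9.10 × 10⁻⁴ / 95 = 9.3874 × 10⁻⁵ s⁻² ≈ 9.39 × 10⁻⁵ s⁻².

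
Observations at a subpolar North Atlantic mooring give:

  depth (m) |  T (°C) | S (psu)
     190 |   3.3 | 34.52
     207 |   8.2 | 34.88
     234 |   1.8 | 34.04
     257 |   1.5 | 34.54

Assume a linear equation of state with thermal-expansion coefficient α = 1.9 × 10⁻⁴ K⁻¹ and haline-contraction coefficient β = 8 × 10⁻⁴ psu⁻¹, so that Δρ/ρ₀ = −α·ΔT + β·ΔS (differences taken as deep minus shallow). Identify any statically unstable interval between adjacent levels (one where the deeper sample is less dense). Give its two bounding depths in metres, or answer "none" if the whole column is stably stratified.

Evaluate Δρ/ρ₀ = −αΔT + βΔS across each adjacent pair:
  190–207 m: −αΔT+βΔS = −(1.9 × 10⁻⁴)(+4.9)+(8 × 10⁻⁴)(+0.36) = -6.4 × 10⁻⁴ → UNSTABLE
  207–234 m: −αΔT+βΔS = −(1.9 × 10⁻⁴)(-6.4)+(8 × 10⁻⁴)(-0.84) = 5.4 × 10⁻⁴ → stable
  234–257 m: −αΔT+βΔS = −(1.9 × 10⁻⁴)(-0.3)+(8 × 10⁻⁴)(+0.50) = 4.6 × 10⁻⁴ → stable
The 190–207 m interval has Δρ < 0: lighter water underlies denser water.

190–207 m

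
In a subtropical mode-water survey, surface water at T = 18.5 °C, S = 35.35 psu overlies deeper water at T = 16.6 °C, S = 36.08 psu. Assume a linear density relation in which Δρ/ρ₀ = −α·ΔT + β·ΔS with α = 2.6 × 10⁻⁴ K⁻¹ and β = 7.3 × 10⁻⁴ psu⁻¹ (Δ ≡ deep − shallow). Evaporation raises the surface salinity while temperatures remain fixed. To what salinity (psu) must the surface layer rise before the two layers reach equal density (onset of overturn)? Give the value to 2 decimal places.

Neutral buoyancy requires −α(T_deep − T_surf) + β(S_deep − S_surf′) = 0.
S_surf′ = S_deep − (α/β)·ΔT = 36.08 − (2.6 × 10⁻⁴/7.3 × 10⁻⁴)·(-1.9) = 36.7567 psu.
Increase required: 36.7567 − 35.35 = 1.4067 psu.

36.76 psu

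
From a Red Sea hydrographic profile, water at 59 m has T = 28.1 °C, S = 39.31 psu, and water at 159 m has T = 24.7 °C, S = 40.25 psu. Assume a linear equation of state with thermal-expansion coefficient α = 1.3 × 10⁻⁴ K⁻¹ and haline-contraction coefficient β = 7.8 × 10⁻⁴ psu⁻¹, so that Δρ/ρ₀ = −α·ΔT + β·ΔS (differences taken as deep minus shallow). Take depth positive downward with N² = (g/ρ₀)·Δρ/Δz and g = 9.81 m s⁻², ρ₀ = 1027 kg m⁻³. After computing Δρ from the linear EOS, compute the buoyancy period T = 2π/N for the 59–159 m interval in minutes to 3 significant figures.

9.75 min

ΔT = -3.4 K, ΔS = +0.94 psu (deep − shallow).
Δρ/ρ₀ = −αΔT + βΔS = 4.42 × 10⁻⁴ + 7.332 × 10⁻⁴ = 1.1752 × 10⁻³, so Δρ ≈ 1.207 kg m⁻³.
N² = (g/ρ₀)·Δρ/Δz = g·(Δρ/ρ₀)/Δz = 9.81 × 1.1752 × 10⁻³ / 100 = 1.1529 × 10⁻⁴ s⁻².
N = √(1.1529 × 10⁻⁴) = 0.010737 rad s⁻¹ → T = 2π/N = 585.19 s = 9.7532 min ≈ 9.75 min.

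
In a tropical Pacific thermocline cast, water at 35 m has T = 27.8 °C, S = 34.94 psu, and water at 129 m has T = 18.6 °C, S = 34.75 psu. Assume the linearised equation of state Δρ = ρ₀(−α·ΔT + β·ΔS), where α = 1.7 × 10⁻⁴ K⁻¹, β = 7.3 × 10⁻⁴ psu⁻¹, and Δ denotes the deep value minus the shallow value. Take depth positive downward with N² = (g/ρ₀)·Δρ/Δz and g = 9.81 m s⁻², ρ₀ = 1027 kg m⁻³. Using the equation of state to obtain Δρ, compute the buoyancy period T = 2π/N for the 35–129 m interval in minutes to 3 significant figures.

8.59 min

ΔT = -9.2 K, ΔS = -0.19 psu (deep − shallow).
Δρ/ρ₀ = −αΔT + βΔS = 1.564 × 10⁻³ − 1.387 × 10⁻⁴ = 1.4253 × 10⁻³, so Δρ ≈ 1.464 kg m⁻³.
N² = (g/ρ₀)·Δρ/Δz = g·(Δρ/ρ₀)/Δz = 9.81 × 1.4253 × 10⁻³ / 94 = 1.4875 × 10⁻⁴ s⁻².
N = √(1.4875 × 10⁻⁴) = 0.012196 rad s⁻¹ → T = 2π/N = 515.18 s = 8.5863 min ≈ 8.59 min.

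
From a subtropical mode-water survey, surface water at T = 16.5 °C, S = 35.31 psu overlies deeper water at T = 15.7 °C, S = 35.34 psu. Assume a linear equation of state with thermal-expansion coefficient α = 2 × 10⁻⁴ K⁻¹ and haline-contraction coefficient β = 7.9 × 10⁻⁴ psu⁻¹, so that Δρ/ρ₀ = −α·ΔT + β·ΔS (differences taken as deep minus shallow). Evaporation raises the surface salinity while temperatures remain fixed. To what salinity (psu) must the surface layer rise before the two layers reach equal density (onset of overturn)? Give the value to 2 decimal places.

35.54 psu

Neutral buoyancy requires −α(T_deep − T_surf) + β(S_deep − S_surf′) = 0.
S_surf′ = S_deep − (α/β)·ΔT = 35.34 − (2 × 10⁻⁴/7.9 × 10⁻⁴)·(-0.8) = 35.5425 psu.
Increase required: 35.5425 − 35.31 = 0.2325 psu.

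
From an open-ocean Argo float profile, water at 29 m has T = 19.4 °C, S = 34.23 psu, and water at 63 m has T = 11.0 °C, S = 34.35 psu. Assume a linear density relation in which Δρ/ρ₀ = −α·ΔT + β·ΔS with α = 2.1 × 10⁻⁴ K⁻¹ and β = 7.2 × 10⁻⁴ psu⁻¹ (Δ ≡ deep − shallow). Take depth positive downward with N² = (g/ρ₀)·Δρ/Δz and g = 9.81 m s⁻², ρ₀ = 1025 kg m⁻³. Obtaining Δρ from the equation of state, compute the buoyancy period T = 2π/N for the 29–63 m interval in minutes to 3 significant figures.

ΔT = -8.4 K, ΔS = +0.12 psu (deep − shallow).
Δρ/ρ₀ = −αΔT + βΔS = 1.764 × 10⁻³ + 8.64 × 10⁻⁵ = 1.8504 × 10⁻³, so Δρ ≈ 1.897 kg m⁻³.
N² = (g/ρ₀)·Δρ/Δz = g·(Δρ/ρ₀)/Δz = 9.81 × 1.8504 × 10⁻³ / 34 = 5.3389 × 10⁻⁴ s⁻².
N = √(5.3389 × 10⁻⁴) = 0.023106 rad s⁻¹ → T = 2π/N = 271.93 s = 4.5322 min ≈ 4.53 min.

4.53 min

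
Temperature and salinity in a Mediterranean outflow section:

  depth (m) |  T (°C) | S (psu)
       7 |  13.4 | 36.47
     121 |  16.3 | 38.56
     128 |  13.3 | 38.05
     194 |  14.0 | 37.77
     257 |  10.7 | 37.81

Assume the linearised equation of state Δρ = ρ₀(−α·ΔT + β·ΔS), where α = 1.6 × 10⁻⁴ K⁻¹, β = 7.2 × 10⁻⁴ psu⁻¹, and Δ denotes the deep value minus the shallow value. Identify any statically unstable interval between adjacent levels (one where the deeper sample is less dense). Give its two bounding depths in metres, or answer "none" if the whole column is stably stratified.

Evaluate Δρ/ρ₀ = −αΔT + βΔS across each adjacent pair:
  7–121 m: −αΔT+βΔS = −(1.6 × 10⁻⁴)(+2.9)+(7.2 × 10⁻⁴)(+2.09) = 1.0 × 10⁻³ → stable
  121–128 m: −αΔT+βΔS = −(1.6 × 10⁻⁴)(-3.0)+(7.2 × 10⁻⁴)(-0.51) = 1.1 × 10⁻⁴ → stable
  128–194 m: −αΔT+βΔS = −(1.6 × 10⁻⁴)(+0.7)+(7.2 × 10⁻⁴)(-0.28) = -3.1 × 10⁻⁴ → UNSTABLE
  194–257 m: −αΔT+βΔS = −(1.6 × 10⁻⁴)(-3.3)+(7.2 × 10⁻⁴)(+0.04) = 5.6 × 10⁻⁴ → stable
The 128–194 m interval has Δρ < 0: lighter water underlies denser water.

128–194 m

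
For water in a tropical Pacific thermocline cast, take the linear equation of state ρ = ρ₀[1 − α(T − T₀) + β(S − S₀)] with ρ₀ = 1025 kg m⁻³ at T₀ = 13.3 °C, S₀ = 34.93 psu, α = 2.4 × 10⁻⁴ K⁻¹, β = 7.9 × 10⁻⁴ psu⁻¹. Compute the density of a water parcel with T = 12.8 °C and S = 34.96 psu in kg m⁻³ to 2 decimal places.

1025.15 kg m⁻³

T − T₀ = -0.5 K, S − S₀ = +0.03 psu.
Bracket = 1 − α·(-0.5) + β·(+0.03) = 1 + (1.437 × 10⁻⁴) = 1.0001437.
ρ = 1025 × 1.0001437 = 1025.15 kg m⁻³.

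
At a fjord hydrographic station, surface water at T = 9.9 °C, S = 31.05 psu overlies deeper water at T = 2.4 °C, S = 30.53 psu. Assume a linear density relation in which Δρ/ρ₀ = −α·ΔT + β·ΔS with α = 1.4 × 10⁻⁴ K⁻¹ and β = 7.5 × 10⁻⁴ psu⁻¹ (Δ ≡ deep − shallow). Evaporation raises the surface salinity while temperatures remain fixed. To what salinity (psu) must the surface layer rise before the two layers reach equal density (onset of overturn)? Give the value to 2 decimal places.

31.93 psu

Neutral buoyancy requires −α(T_deep − T_surf) + β(S_deep − S_surf′) = 0.
S_surf′ = S_deep − (α/β)·ΔT = 30.53 − (1.4 × 10⁻⁴/7.5 × 10⁻⁴)·(-7.5) = 31.9300 psu.
Increase required: 31.9300 − 31.05 = 0.8800 psu.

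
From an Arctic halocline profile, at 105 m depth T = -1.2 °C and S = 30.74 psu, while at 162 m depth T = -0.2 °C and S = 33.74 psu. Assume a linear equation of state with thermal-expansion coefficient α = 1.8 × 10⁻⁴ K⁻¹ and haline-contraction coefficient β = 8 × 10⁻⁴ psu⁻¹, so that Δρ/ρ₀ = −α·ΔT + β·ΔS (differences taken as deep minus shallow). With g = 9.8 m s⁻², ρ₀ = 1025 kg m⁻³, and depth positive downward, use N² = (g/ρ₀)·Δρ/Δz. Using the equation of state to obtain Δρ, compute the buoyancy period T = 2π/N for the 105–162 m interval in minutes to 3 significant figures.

5.36 min

ΔT = +1.0 K, ΔS = +3.00 psu (deep − shallow).
Δρ/ρ₀ = −αΔT + βΔS = -1.80 × 10⁻⁴ + 2.40 × 10⁻³ = 2.22 × 10⁻³, so Δρ ≈ 2.276 kg m⁻³.
N² = (g/ρ₀)·Δρ/Δz = g·(Δρ/ρ₀)/Δz = 9.8 × 2.22 × 10⁻³ / 57 = 3.8168 × 10⁻⁴ s⁻².
N = √(3.8168 × 10⁻⁴) = 0.019537 rad s⁻¹ → T = 2π/N = 321.60 s = 5.3600 min ≈ 5.36 min.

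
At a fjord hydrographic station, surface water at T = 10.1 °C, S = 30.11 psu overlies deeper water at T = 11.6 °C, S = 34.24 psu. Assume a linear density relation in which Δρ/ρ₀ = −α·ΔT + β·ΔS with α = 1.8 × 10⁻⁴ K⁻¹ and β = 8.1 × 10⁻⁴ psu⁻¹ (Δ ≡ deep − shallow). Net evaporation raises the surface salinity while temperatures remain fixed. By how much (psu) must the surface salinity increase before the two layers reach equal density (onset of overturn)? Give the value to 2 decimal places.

3.80 psu

Neutral buoyancy requires −α(T_deep − T_surf) + β(S_deep − S_surf′) = 0.
S_surf′ = S_deep − (α/β)·ΔT = 34.24 − (1.8 × 10⁻⁴/8.1 × 10⁻⁴)·(+1.5) = 33.9067 psu.
Increase required: 33.9067 − 30.11 = 3.7967 psu.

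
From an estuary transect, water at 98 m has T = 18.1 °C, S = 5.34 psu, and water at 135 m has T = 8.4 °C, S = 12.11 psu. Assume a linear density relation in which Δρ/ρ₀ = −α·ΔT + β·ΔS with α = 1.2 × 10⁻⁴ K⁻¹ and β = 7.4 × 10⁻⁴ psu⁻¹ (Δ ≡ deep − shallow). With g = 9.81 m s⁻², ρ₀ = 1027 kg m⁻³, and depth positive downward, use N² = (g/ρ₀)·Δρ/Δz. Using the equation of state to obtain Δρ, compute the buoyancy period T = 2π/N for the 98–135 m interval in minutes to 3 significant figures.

ΔT = -9.7 K, ΔS = +6.77 psu (deep − shallow).
Δρ/ρ₀ = −αΔT + βΔS = 1.164 × 10⁻³ + 5.0098 × 10⁻³ = 6.1738 × 10⁻³, so Δρ ≈ 6.340 kg m⁻³.
N² = (g/ρ₀)·Δρ/Δz = g·(Δρ/ρ₀)/Δz = 9.81 × 6.1738 × 10⁻³ / 37 = 1.6369 × 10⁻³ s⁻².
N = √(1.6369 × 10⁻³) = 0.040459 rad s⁻¹ → T = 2π/N = 155.30 s = 2.5883 min ≈ 2.59 min.

2.59 min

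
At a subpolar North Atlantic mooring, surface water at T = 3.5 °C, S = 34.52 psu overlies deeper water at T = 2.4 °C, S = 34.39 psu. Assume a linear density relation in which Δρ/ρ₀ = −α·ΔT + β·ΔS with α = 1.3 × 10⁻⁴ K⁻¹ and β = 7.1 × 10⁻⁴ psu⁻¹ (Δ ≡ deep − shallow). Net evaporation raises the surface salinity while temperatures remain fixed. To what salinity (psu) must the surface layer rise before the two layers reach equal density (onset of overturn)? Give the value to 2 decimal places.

Neutral buoyancy requires −α(T_deep − T_surf) + β(S_deep − S_surf′) = 0.
S_surf′ = S_deep − (α/β)·ΔT = 34.39 − (1.3 × 10⁻⁴/7.1 × 10⁻⁴)·(-1.1) = 34.5914 psu.
Increase required: 34.5914 − 34.52 = 0.0714 psu.

34.59 psu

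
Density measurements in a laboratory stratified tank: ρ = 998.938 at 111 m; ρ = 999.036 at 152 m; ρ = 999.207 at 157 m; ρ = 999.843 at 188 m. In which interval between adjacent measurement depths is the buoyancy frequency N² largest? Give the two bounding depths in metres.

152–157 m

Compute the density gradient over each adjacent pair:
  111–152 m: Δρ/Δz = 0.098/41 = 2.4 × 10⁻³ kg m⁻⁴
  152–157 m: Δρ/Δz = 0.171/5 = 0.034 kg m⁻⁴
  157–188 m: Δρ/Δz = 0.636/31 = 0.021 kg m⁻⁴
The largest gradient is in the 152–157 m interval — the pycnocline.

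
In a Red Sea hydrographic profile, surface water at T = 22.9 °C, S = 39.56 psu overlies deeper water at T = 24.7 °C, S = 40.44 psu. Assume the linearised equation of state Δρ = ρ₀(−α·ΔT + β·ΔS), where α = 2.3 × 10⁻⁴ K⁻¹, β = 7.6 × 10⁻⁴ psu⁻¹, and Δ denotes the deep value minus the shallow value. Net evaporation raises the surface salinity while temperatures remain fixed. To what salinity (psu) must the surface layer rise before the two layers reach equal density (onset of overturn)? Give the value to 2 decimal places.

39.90 psu

Neutral buoyancy requires −α(T_deep − T_surf) + β(S_deep − S_surf′) = 0.
S_surf′ = S_deep − (α/β)·ΔT = 40.44 − (2.3 × 10⁻⁴/7.6 × 10⁻⁴)·(+1.8) = 39.8953 psu.
Increase required: 39.8953 − 39.56 = 0.3353 psu.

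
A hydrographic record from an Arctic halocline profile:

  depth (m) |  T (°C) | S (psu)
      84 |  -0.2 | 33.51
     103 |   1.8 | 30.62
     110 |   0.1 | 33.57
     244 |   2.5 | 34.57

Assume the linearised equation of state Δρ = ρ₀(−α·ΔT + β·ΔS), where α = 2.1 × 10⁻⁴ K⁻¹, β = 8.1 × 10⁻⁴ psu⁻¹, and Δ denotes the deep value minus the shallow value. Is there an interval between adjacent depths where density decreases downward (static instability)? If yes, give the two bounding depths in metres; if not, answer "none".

84–103 m

Evaluate Δρ/ρ₀ = −αΔT + βΔS across each adjacent pair:
  84–103 m: −αΔT+βΔS = −(2.1 × 10⁻⁴)(+2.0)+(8.1 × 10⁻⁴)(-2.89) = -2.8 × 10⁻³ → UNSTABLE
  103–110 m: −αΔT+βΔS = −(2.1 × 10⁻⁴)(-1.7)+(8.1 × 10⁻⁴)(+2.95) = 2.7 × 10⁻³ → stable
  110–244 m: −αΔT+βΔS = −(2.1 × 10⁻⁴)(+2.4)+(8.1 × 10⁻⁴)(+1.00) = 3.1 × 10⁻⁴ → stable
The 84–103 m interval has Δρ < 0: lighter water underlies denser water.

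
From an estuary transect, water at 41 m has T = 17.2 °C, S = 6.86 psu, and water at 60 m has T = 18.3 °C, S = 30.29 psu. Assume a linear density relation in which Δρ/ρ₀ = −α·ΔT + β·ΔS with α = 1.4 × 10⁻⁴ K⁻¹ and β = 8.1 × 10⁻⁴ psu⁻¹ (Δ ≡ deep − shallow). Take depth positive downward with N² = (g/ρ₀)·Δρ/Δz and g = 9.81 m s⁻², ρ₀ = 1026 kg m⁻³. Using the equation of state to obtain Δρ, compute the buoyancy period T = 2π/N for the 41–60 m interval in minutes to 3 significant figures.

1.06 min

ΔT = +1.1 K, ΔS = +23.43 psu (deep − shallow).
Δρ/ρ₀ = −αΔT + βΔS = -1.54 × 10⁻⁴ + 0.0189783 = 0.0188243, so Δρ ≈ 19.31 kg m⁻³.
N² = (g/ρ₀)·Δρ/Δz = g·(Δρ/ρ₀)/Δz = 9.81 × 0.0188243 / 19 = 9.7193 × 10⁻³ s⁻².
N = √(9.7193 × 10⁻³) = 0.098587 rad s⁻¹ → T = 2π/N = 63.732 s = 1.0622 min ≈ 1.06 min.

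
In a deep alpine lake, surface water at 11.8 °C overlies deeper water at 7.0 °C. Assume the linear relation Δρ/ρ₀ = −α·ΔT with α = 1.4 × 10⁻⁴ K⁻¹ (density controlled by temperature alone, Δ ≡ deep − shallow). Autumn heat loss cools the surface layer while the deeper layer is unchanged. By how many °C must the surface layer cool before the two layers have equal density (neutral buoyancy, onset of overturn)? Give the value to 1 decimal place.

4.8 °C

With temperature the only control, equal density requires T_surf′ = T_deep.
T_surf′ = 7.0 °C.
Cooling required: 11.8 − 7.0 = 4.8 °C.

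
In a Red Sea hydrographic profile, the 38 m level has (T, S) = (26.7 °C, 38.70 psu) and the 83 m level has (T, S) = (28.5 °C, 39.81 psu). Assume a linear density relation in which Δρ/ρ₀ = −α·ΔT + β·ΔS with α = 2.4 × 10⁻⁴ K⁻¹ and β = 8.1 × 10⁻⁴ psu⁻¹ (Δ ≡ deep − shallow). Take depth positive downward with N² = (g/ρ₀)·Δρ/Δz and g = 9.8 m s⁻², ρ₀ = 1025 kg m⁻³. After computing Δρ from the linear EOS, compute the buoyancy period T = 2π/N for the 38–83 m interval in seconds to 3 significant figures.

623 s

ΔT = +1.8 K, ΔS = +1.11 psu (deep − shallow).
Δρ/ρ₀ = −αΔT + βΔS = -4.32 × 10⁻⁴ + 8.991 × 10⁻⁴ = 4.671 × 10⁻⁴, so Δρ ≈ 0.4788 kg m⁻³.
N² = (g/ρ₀)·Δρ/Δz = g·(Δρ/ρ₀)/Δz = 9.8 × 4.671 × 10⁻⁴ / 45 = 1.0172 × 10⁻⁴ s⁻².
N = √(1.0172 × 10⁻⁴) = 0.010086 rad s⁻¹ → T = 2π/N = 622.96 s ≈ 623 s.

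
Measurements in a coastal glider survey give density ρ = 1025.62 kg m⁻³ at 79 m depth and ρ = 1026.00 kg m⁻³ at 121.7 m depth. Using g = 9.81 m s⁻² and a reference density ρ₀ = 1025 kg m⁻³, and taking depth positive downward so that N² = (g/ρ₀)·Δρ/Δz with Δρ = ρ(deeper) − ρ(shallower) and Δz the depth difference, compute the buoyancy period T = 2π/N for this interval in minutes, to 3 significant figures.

Δρ = 1026.00 − 1025.62 = 0.38 kg m⁻³ over Δz = 121.7 − 79 = 42.7 m.
N² = (9.81/1025) × (0.38/42.7) = 8.5173 × 10⁻⁵ s⁻².
N = √(8.5173 × 10⁻⁵) = 9.2289 × 10⁻³ rad s⁻¹, so T = 2π/N = 680.82 s = 11.347 min ≈ 11.3 min.
A positive N² confirms static stability across the interval.

11.3 min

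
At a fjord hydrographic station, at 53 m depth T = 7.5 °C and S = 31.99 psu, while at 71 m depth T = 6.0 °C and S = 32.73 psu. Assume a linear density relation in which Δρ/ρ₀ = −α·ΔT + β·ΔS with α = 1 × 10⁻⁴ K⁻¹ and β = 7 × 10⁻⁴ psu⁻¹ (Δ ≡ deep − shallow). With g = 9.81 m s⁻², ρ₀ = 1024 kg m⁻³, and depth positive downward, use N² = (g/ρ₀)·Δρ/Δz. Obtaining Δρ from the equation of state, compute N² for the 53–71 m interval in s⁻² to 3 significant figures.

3.64 × 10⁻⁴ s⁻²

ΔT = -1.5 K, ΔS = +0.74 psu (deep − shallow).
Δρ/ρ₀ = −αΔT + βΔS = 1.50 × 10⁻⁴ + 5.18 × 10⁻⁴ = 6.68 × 10⁻⁴, so Δρ ≈ 0.6840 kg m⁻³.
N² = (g/ρ₀)·Δρ/Δz = g·(Δρ/ρ₀)/Δz = 9.81 × 6.68 × 10⁻⁴ / 18 = 3.6406 × 10⁻⁴ s⁻² ≈ 3.64 × 10⁻⁴ s⁻².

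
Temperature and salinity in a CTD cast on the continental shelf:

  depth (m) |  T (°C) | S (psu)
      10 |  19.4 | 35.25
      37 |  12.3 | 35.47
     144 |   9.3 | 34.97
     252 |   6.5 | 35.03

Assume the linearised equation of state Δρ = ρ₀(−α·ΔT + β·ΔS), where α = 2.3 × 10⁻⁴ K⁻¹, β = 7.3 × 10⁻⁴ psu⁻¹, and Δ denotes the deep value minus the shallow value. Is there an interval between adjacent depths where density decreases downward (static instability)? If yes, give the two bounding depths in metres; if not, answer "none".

none

Evaluate Δρ/ρ₀ = −αΔT + βΔS across each adjacent pair:
  10–37 m: −αΔT+βΔS = −(2.3 × 10⁻⁴)(-7.1)+(7.3 × 10⁻⁴)(+0.22) = 1.8 × 10⁻³ → stable
  37–144 m: −αΔT+βΔS = −(2.3 × 10⁻⁴)(-3.0)+(7.3 × 10⁻⁴)(-0.50) = 3.3 × 10⁻⁴ → stable
  144–252 m: −αΔT+βΔS = −(2.3 × 10⁻⁴)(-2.8)+(7.3 × 10⁻⁴)(+0.06) = 6.9 × 10⁻⁴ → stable
Every interval has Δρ > 0: the column is stably stratified throughout.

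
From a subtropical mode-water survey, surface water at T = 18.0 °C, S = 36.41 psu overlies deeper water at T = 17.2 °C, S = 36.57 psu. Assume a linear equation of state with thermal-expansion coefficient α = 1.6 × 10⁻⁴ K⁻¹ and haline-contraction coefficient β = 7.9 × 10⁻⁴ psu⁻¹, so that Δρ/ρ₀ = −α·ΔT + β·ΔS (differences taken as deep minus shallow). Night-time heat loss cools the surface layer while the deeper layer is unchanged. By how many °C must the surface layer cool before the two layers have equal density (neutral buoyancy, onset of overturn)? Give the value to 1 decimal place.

1.6 °C

Neutral buoyancy requires Δρ = 0, i.e. −α(T_deep − T_surf′) + β(S_deep − S_surf) = 0.
T_surf′ = T_deep − (β/α)·ΔS = 17.2 − (7.9 × 10⁻⁴/1.6 × 10⁻⁴)·(+0.16) = 16.410 °C.
Cooling required: 18.0 − (16.410) = 1.590 °C.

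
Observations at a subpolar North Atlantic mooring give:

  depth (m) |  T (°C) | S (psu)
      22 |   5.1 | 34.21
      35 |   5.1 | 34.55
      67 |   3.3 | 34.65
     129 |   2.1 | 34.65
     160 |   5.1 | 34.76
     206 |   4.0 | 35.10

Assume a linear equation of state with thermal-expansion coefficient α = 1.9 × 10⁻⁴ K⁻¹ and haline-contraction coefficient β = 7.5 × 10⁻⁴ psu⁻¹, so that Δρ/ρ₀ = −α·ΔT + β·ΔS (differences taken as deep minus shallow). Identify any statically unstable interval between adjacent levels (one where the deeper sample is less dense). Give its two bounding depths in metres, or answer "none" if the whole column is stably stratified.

129–160 m

Evaluate Δρ/ρ₀ = −αΔT + βΔS across each adjacent pair:
  22–35 m: −αΔT+βΔS = −(1.9 × 10⁻⁴)(+0.0)+(7.5 × 10⁻⁴)(+0.34) = 2.6 × 10⁻⁴ → stable
  35–67 m: −αΔT+βΔS = −(1.9 × 10⁻⁴)(-1.8)+(7.5 × 10⁻⁴)(+0.10) = 4.2 × 10⁻⁴ → stable
  67–129 m: −αΔT+βΔS = −(1.9 × 10⁻⁴)(-1.2)+(7.5 × 10⁻⁴)(+0.00) = 2.3 × 10⁻⁴ → stable
  129–160 m: −αΔT+βΔS = −(1.9 × 10⁻⁴)(+3.0)+(7.5 × 10⁻⁴)(+0.11) = -4.9 × 10⁻⁴ → UNSTABLE
  160–206 m: −αΔT+βΔS = −(1.9 × 10⁻⁴)(-1.1)+(7.5 × 10⁻⁴)(+0.34) = 4.6 × 10⁻⁴ → stable
The 129–160 m interval has Δρ < 0: lighter water underlies denser water.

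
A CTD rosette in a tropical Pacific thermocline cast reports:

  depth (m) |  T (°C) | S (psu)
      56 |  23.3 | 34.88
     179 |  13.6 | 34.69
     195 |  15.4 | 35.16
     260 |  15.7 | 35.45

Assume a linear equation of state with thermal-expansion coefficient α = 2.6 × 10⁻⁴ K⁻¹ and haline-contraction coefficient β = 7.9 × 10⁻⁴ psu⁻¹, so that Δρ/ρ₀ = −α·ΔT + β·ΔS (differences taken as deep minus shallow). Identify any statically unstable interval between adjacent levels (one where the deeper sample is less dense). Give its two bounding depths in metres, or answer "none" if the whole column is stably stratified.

179–195 m

Evaluate Δρ/ρ₀ = −αΔT + βΔS across each adjacent pair:
  56–179 m: −αΔT+βΔS = −(2.6 × 10⁻⁴)(-9.7)+(7.9 × 10⁻⁴)(-0.19) = 2.4 × 10⁻³ → stable
  179–195 m: −αΔT+βΔS = −(2.6 × 10⁻⁴)(+1.8)+(7.9 × 10⁻⁴)(+0.47) = -9.7 × 10⁻⁵ → UNSTABLE
  195–260 m: −αΔT+βΔS = −(2.6 × 10⁻⁴)(+0.3)+(7.9 × 10⁻⁴)(+0.29) = 1.5 × 10⁻⁴ → stable
The 179–195 m interval has Δρ < 0: lighter water underlies denser water.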